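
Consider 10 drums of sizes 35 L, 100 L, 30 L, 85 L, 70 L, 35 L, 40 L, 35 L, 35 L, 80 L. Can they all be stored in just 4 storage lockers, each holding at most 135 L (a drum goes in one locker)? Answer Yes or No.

Total = 545 L; ⌈545/135⌉ = 5.
At least 5 storage lockers are required, but only 4 are allowed.

No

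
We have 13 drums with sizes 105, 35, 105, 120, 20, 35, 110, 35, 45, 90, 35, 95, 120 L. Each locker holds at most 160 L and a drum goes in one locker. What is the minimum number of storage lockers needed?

Total = 120 + 120 + 110 + 105 + 105 + 95 + 90 + 45 + 35 + 35 + 35 + 35 + 20 = 950 L.
Lower bound: ⌈950/160⌉ = 6 storage lockers.
Also, 7 drums each exceed 80 L, and no two of those can share a locker, so at least 7 storage lockers are needed.
A packing using 7 storage lockers:
  locker 1: 120 + 35 = 155
  locker 2: 120 + 35 = 155
  locker 3: 110 + 45 = 155
  locker 4: 105 + 35 + 20 = 160
  locker 5: 105 + 35 = 140
  locker 6: 95 = 95
  locker 7: 90 = 90
This matches the lower bound, so 7 is optimal.

7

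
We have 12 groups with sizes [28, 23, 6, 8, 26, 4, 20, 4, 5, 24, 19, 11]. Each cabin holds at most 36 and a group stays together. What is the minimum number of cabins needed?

Total = 28 + 26 + 24 + 23 + 20 + 19 + 11 + 8 + 6 + 5 + 4 + 4 = 178.
Lower bound: ⌈178/36⌉ = 5 cabins.
Also, 6 groups each exceed 18, and no two of those can share a cabin, so at least 6 cabins are needed.
A packing using 6 cabins:
  cabin 1: 28 + 8 = 36
  cabin 2: 26 + 6 + 4 = 36
  cabin 3: 24 + 11 = 35
  cabin 4: 23 + 5 + 4 = 32
  cabin 5: 20 = 20
  cabin 6: 19 = 19
This matches the lower bound, so 6 is optimal.

6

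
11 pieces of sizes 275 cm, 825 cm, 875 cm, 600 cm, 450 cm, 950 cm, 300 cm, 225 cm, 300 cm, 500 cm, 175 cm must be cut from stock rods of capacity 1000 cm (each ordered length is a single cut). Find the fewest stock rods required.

6

Total = 950 + 875 + 825 + 600 + 500 + 450 + 300 + 300 + 275 + 225 + 175 = 5475 cm.
Lower bound: ⌈5475/1000⌉ = 6 stock rods.
A packing using 6 stock rods:
  stock rod 1: 950 = 950
  stock rod 2: 875 = 875
  stock rod 3: 825 + 175 = 1000
  stock rod 4: 600 + 300 = 900
  stock rod 5: 500 + 450 = 950
  stock rod 6: 300 + 275 + 225 = 800
This matches the lower bound, so 6 is optimal.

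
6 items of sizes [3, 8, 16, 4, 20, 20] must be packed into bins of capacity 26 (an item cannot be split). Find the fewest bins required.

3

Total = 20 + 20 + 16 + 8 + 4 + 3 = 71.
Lower bound: ⌈71/26⌉ = 3 bins.
A packing using 3 bins:
  bin 1: 20 + 4 = 24
  bin 2: 20 + 3 = 23
  bin 3: 16 + 8 = 24
This matches the lower bound, so 3 is optimal.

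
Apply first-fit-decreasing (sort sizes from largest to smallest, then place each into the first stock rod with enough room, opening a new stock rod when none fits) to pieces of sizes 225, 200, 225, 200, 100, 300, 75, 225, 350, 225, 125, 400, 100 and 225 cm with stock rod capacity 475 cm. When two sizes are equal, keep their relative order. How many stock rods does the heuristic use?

Sorted descending: 400, 350, 300, 225, 225, 225, 225, 225, 200, 200, 125, 100, 100, 75.
  400 → stock rod 1 (new)  [load 400/475]
  350 → stock rod 2 (new)  [load 350/475]
  300 → stock rod 3 (new)  [load 300/475]
  225 → stock rod 4 (new)  [load 225/475]
  225 → stock rod 4  [load 450/475]
  225 → stock rod 5 (new)  [load 225/475]
  225 → stock rod 5  [load 450/475]
  225 → stock rod 6 (new)  [load 225/475]
  200 → stock rod 6  [load 425/475]
  200 → stock rod 7 (new)  [load 200/475]
  125 → stock rod 2  [load 475/475]
  100 → stock rod 3  [load 400/475]
  100 → stock rod 7  [load 300/475]
  75 → stock rod 1  [load 475/475]
7 stock rods opened.

7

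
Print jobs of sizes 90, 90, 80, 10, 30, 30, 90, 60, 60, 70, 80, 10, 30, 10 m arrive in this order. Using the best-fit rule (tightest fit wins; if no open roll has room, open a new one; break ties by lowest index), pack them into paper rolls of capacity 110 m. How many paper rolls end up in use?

  90 → roll 1 (new)  [load 90/110]
  90 → roll 2 (new)  [load 90/110]
  80 → roll 3 (new)  [load 80/110]
  10 → roll 1  [load 100/110]
  30 → roll 3  [load 110/110]
  30 → roll 4 (new)  [load 30/110]
  90 → roll 5 (new)  [load 90/110]
  60 → roll 4  [load 90/110]
  60 → roll 6 (new)  [load 60/110]
  70 → roll 7 (new)  [load 70/110]
  80 → roll 8 (new)  [load 80/110]
  10 → roll 1  [load 110/110]
  30 → roll 8  [load 110/110]
  10 → roll 2  [load 100/110]
8 paper rolls opened.

8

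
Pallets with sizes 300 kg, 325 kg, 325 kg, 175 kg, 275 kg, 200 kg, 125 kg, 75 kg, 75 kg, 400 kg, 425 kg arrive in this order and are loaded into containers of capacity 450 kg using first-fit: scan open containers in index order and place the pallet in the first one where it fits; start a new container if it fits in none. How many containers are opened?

  300 → container 1 (new)  [load 300/450]
  325 → container 2 (new)  [load 325/450]
  325 → container 3 (new)  [load 325/450]
  175 → container 4 (new)  [load 175/450]
  275 → container 4  [load 450/450]
  200 → container 5 (new)  [load 200/450]
  125 → container 1  [load 425/450]
  75 → container 2  [load 400/450]
  75 → container 3  [load 400/450]
  400 → container 6 (new)  [load 400/450]
  425 → container 7 (new)  [load 425/450]
7 containers opened.

7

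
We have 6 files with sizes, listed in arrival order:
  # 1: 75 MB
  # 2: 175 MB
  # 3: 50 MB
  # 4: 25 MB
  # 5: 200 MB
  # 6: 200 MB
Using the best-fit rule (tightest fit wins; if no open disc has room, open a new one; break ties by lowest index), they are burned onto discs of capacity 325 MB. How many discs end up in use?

  75 → disc 1 (new)  [load 75/325]
  175 → disc 1  [load 250/325]
  50 → disc 1  [load 300/325]
  25 → disc 1  [load 325/325]
  200 → disc 2 (new)  [load 200/325]
  200 → disc 3 (new)  [load 200/325]
3 discs opened.

3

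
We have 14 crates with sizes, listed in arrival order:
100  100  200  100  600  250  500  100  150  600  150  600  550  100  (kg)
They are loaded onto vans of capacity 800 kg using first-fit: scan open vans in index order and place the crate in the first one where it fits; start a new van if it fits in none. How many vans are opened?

6

  100 → van 1 (new)  [load 100/800]
  100 → van 1  [load 200/800]
  200 → van 1  [load 400/800]
  100 → van 1  [load 500/800]
  600 → van 2 (new)  [load 600/800]
  250 → van 1  [load 750/800]
  500 → van 3 (new)  [load 500/800]
  100 → van 2  [load 700/800]
  150 → van 3  [load 650/800]
  600 → van 4 (new)  [load 600/800]
  150 → van 3  [load 800/800]
  600 → van 5 (new)  [load 600/800]
  550 → van 6 (new)  [load 550/800]
  100 → van 2  [load 800/800]
6 vans opened.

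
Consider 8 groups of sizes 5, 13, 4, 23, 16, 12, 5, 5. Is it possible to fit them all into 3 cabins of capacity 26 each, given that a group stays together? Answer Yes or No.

No

Total = 83; ⌈83/26⌉ = 4.
At least 4 cabins are required, but only 3 are allowed.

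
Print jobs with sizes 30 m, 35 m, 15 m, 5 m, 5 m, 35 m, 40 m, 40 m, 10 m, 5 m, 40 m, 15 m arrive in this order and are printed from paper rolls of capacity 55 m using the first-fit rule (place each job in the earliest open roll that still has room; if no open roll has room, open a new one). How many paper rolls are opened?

  30 → roll 1 (new)  [load 30/55]
  35 → roll 2 (new)  [load 35/55]
  15 → roll 1  [load 45/55]
  5 → roll 1  [load 50/55]
  5 → roll 1  [load 55/55]
  35 → roll 3 (new)  [load 35/55]
  40 → roll 4 (new)  [load 40/55]
  40 → roll 5 (new)  [load 40/55]
  10 → roll 2  [load 45/55]
  5 → roll 2  [load 50/55]
  40 → roll 6 (new)  [load 40/55]
  15 → roll 3  [load 50/55]
6 paper rolls opened.

6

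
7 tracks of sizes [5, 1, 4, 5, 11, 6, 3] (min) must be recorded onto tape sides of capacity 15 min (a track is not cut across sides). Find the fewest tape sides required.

Total = 11 + 6 + 5 + 5 + 4 + 3 + 1 = 35 min.
Lower bound: ⌈35/15⌉ = 3 tape sides.
A packing using 3 tape sides:
  side 1: 11 + 4 = 15
  side 2: 6 + 5 + 3 + 1 = 15
  side 3: 5 = 5
This matches the lower bound, so 3 is optimal.

3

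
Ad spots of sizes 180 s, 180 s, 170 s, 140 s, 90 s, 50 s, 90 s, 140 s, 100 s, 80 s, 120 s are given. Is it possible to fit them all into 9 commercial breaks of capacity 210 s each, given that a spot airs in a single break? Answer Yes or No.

A valid assignment using 8 commercial breaks:
  break 1: 180 = 180
  break 2: 180 = 180
  break 3: 170 = 170
  break 4: 140 + 50 = 190
  break 5: 140 = 140
  break 6: 120 + 90 = 210
  break 7: 100 + 90 = 190
  break 8: 80 = 80
That uses only 8 ≤ 9, so 9 commercial breaks are enough.

Yes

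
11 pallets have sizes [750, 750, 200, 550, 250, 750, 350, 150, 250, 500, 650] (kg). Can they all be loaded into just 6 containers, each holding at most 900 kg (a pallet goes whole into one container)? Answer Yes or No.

Total = 5150 kg; ⌈5150/900⌉ = 6.
The bound of 6 does not rule out 6, but exhaustive search shows no assignment into 6 containers of capacity 900 kg exists — the minimum is 7.

No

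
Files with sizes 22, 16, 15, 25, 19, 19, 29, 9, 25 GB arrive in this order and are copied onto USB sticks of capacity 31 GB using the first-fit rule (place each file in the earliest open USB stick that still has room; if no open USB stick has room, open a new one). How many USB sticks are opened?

7

  22 → USB stick 1 (new)  [load 22/31]
  16 → USB stick 2 (new)  [load 16/31]
  15 → USB stick 2  [load 31/31]
  25 → USB stick 3 (new)  [load 25/31]
  19 → USB stick 4 (new)  [load 19/31]
  19 → USB stick 5 (new)  [load 19/31]
  29 → USB stick 6 (new)  [load 29/31]
  9 → USB stick 1  [load 31/31]
  25 → USB stick 7 (new)  [load 25/31]
7 USB sticks opened.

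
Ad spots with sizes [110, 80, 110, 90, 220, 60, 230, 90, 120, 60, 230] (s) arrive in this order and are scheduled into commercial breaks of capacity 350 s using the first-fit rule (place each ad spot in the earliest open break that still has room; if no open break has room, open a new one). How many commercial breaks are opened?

5

  110 → break 1 (new)  [load 110/350]
  80 → break 1  [load 190/350]
  110 → break 1  [load 300/350]
  90 → break 2 (new)  [load 90/350]
  220 → break 2  [load 310/350]
  60 → break 3 (new)  [load 60/350]
  230 → break 3  [load 290/350]
  90 → break 4 (new)  [load 90/350]
  120 → break 4  [load 210/350]
  60 → break 3  [load 350/350]
  230 → break 5 (new)  [load 230/350]
5 commercial breaks opened.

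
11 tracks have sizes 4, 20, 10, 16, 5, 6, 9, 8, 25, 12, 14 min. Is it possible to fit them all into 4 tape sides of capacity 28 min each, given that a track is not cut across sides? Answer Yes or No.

Total = 129 min; ⌈129/28⌉ = 5.
At least 5 tape sides are required, but only 4 are allowed.

No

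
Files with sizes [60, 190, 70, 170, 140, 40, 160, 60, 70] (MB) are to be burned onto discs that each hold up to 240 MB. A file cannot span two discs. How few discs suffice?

5

Total = 190 + 170 + 160 + 140 + 70 + 70 + 60 + 60 + 40 = 960 MB.
Lower bound: ⌈960/240⌉ = 4 discs.
A packing using 5 discs:
  disc 1: 190 + 40 = 230
  disc 2: 170 + 70 = 240
  disc 3: 160 + 70 = 230
  disc 4: 140 + 60 = 200
  disc 5: 60 = 60
No arrangement into 4 discs stays within capacity, so 5 is optimal.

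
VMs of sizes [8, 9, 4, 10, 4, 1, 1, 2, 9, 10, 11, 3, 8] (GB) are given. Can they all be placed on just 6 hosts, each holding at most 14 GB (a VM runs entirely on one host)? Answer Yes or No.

Total = 80 GB; ⌈80/14⌉ = 6.
7 VMs each exceed half the capacity and cannot share a host, forcing at least 7 hosts.
At least 7 hosts are required, but only 6 are allowed.

No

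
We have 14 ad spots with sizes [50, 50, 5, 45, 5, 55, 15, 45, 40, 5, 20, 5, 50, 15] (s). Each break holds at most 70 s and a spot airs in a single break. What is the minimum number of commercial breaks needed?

7

Total = 55 + 50 + 50 + 50 + 45 + 45 + 40 + 20 + 15 + 15 + 5 + 5 + 5 + 5 = 405 s.
Lower bound: ⌈405/70⌉ = 6 commercial breaks.
Also, 7 ad spots each exceed 35 s, and no two of those can share a break, so at least 7 commercial breaks are needed.
A packing using 7 commercial breaks:
  break 1: 55 + 15 = 70
  break 2: 50 + 20 = 70
  break 3: 50 + 15 + 5 = 70
  break 4: 50 + 5 + 5 + 5 = 65
  break 5: 45 = 45
  break 6: 45 = 45
  break 7: 40 = 40
This matches the lower bound, so 7 is optimal.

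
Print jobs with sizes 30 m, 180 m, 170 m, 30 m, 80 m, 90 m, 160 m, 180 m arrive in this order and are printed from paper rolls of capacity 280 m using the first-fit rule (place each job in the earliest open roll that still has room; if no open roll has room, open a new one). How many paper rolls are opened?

4

  30 → roll 1 (new)  [load 30/280]
  180 → roll 1  [load 210/280]
  170 → roll 2 (new)  [load 170/280]
  30 → roll 1  [load 240/280]
  80 → roll 2  [load 250/280]
  90 → roll 3 (new)  [load 90/280]
  160 → roll 3  [load 250/280]
  180 → roll 4 (new)  [load 180/280]
4 paper rolls opened.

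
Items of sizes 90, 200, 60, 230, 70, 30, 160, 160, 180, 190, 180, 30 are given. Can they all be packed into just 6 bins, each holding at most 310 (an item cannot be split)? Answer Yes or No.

Total = 1580; ⌈1580/310⌉ = 6.
7 items each exceed half the capacity and cannot share a bin, forcing at least 7 bins.
At least 7 bins are required, but only 6 are allowed.

No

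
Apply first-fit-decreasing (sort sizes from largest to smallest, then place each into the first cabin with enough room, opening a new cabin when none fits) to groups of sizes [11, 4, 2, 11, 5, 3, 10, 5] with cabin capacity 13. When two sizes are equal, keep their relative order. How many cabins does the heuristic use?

5

Sorted descending: 11, 11, 10, 5, 5, 4, 3, 2.
  11 → cabin 1 (new)  [load 11/13]
  11 → cabin 2 (new)  [load 11/13]
  10 → cabin 3 (new)  [load 10/13]
  5 → cabin 4 (new)  [load 5/13]
  5 → cabin 4  [load 10/13]
  4 → cabin 5 (new)  [load 4/13]
  3 → cabin 3  [load 13/13]
  2 → cabin 1  [load 13/13]
5 cabins opened.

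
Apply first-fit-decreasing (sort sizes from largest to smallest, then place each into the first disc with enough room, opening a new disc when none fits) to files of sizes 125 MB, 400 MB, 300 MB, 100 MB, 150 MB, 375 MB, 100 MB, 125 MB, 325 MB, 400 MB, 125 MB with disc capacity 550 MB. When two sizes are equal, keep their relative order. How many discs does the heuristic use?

Sorted descending: 400, 400, 375, 325, 300, 150, 125, 125, 125, 100, 100.
  400 → disc 1 (new)  [load 400/550]
  400 → disc 2 (new)  [load 400/550]
  375 → disc 3 (new)  [load 375/550]
  325 → disc 4 (new)  [load 325/550]
  300 → disc 5 (new)  [load 300/550]
  150 → disc 1  [load 550/550]
  125 → disc 2  [load 525/550]
  125 → disc 3  [load 500/550]
  125 → disc 4  [load 450/550]
  100 → disc 4  [load 550/550]
  100 → disc 5  [load 400/550]
5 discs opened.

5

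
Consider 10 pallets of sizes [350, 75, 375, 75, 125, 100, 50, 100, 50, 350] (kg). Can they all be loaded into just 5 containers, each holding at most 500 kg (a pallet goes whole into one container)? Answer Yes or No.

Yes

A valid assignment using 4 containers:
  container 1: 375 + 125 = 500
  container 2: 350 + 100 + 50 = 500
  container 3: 350 + 100 + 50 = 500
  container 4: 75 + 75 = 150
That uses only 4 ≤ 5, so 5 containers are enough.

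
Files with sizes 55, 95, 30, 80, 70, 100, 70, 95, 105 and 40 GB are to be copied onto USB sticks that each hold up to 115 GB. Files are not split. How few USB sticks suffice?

Total = 105 + 100 + 95 + 95 + 80 + 70 + 70 + 55 + 40 + 30 = 740 GB.
Lower bound: ⌈740/115⌉ = 7 USB sticks.
A packing using 8 USB sticks:
  USB stick 1: 105 = 105
  USB stick 2: 100 = 100
  USB stick 3: 95 = 95
  USB stick 4: 95 = 95
  USB stick 5: 80 + 30 = 110
  USB stick 6: 70 + 40 = 110
  USB stick 7: 70 = 70
  USB stick 8: 55 = 55
No arrangement into 7 USB sticks stays within capacity, so 8 is optimal.

8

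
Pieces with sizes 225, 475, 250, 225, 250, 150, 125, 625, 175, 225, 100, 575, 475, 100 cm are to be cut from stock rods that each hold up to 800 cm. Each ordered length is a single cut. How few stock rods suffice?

Total = 625 + 575 + 475 + 475 + 250 + 250 + 225 + 225 + 225 + 175 + 150 + 125 + 100 + 100 = 3975 cm.
Lower bound: ⌈3975/800⌉ = 5 stock rods.
A packing using 5 stock rods:
  stock rod 1: 625 + 175 = 800
  stock rod 2: 575 + 225 = 800
  stock rod 3: 475 + 225 + 100 = 800
  stock rod 4: 475 + 225 + 100 = 800
  stock rod 5: 250 + 250 + 150 + 125 = 775
This matches the lower bound, so 5 is optimal.

5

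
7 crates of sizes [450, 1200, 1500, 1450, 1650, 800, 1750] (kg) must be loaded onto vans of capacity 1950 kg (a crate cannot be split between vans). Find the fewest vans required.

Total = 1750 + 1650 + 1500 + 1450 + 1200 + 800 + 450 = 8800 kg.
Lower bound: ⌈8800/1950⌉ = 5 vans.
A packing using 6 vans:
  van 1: 1750 = 1750
  van 2: 1650 = 1650
  van 3: 1500 + 450 = 1950
  van 4: 1450 = 1450
  van 5: 1200 = 1200
  van 6: 800 = 800
No arrangement into 5 vans stays within capacity, so 6 is optimal.

6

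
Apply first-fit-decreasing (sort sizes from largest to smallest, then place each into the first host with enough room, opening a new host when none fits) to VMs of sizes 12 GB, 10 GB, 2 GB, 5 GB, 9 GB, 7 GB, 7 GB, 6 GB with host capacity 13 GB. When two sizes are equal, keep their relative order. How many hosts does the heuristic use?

Sorted descending: 12, 10, 9, 7, 7, 6, 5, 2.
  12 → host 1 (new)  [load 12/13]
  10 → host 2 (new)  [load 10/13]
  9 → host 3 (new)  [load 9/13]
  7 → host 4 (new)  [load 7/13]
  7 → host 5 (new)  [load 7/13]
  6 → host 4  [load 13/13]
  5 → host 5  [load 12/13]
  2 → host 2  [load 12/13]
5 hosts opened.

5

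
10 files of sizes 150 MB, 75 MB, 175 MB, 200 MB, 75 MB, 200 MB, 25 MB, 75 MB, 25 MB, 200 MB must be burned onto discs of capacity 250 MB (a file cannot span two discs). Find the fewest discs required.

6

Total = 200 + 200 + 200 + 175 + 150 + 75 + 75 + 75 + 25 + 25 = 1200 MB.
Lower bound: ⌈1200/250⌉ = 5 discs.
A packing using 6 discs:
  disc 1: 200 + 25 + 25 = 250
  disc 2: 200 = 200
  disc 3: 200 = 200
  disc 4: 175 + 75 = 250
  disc 5: 150 + 75 = 225
  disc 6: 75 = 75
No arrangement into 5 discs stays within capacity, so 6 is optimal.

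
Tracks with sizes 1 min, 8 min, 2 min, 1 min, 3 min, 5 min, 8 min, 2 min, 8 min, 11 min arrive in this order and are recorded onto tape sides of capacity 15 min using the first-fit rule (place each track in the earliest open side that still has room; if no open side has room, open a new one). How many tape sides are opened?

4

  1 → side 1 (new)  [load 1/15]
  8 → side 1  [load 9/15]
  2 → side 1  [load 11/15]
  1 → side 1  [load 12/15]
  3 → side 1  [load 15/15]
  5 → side 2 (new)  [load 5/15]
  8 → side 2  [load 13/15]
  2 → side 2  [load 15/15]
  8 → side 3 (new)  [load 8/15]
  11 → side 4 (new)  [load 11/15]
4 tape sides opened.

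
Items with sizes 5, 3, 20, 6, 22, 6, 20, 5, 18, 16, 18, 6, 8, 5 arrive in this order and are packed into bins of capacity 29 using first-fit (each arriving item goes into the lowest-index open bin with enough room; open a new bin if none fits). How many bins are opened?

  5 → bin 1 (new)  [load 5/29]
  3 → bin 1  [load 8/29]
  20 → bin 1  [load 28/29]
  6 → bin 2 (new)  [load 6/29]
  22 → bin 2  [load 28/29]
  6 → bin 3 (new)  [load 6/29]
  20 → bin 3  [load 26/29]
  5 → bin 4 (new)  [load 5/29]
  18 → bin 4  [load 23/29]
  16 → bin 5 (new)  [load 16/29]
  18 → bin 6 (new)  [load 18/29]
  6 → bin 4  [load 29/29]
  8 → bin 5  [load 24/29]
  5 → bin 5  [load 29/29]
6 bins opened.

6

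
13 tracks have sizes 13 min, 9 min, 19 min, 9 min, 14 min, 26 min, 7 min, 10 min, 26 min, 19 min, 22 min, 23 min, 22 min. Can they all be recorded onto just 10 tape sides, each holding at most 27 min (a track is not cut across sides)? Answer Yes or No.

A valid assignment using 10 tape sides:
  side 1: 26 = 26
  side 2: 26 = 26
  side 3: 23 = 23
  side 4: 22 = 22
  side 5: 22 = 22
  side 6: 19 + 7 = 26
  side 7: 19 = 19
  side 8: 14 + 13 = 27
  side 9: 10 + 9 = 19
  side 10: 9 = 9
Every load is within 27 min, so 10 tape sides suffice.

Yes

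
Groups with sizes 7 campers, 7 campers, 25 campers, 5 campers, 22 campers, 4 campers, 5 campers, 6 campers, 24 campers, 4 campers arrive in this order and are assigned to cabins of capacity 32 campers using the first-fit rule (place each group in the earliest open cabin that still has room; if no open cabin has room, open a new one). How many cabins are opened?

4

  7 → cabin 1 (new)  [load 7/32]
  7 → cabin 1  [load 14/32]
  25 → cabin 2 (new)  [load 25/32]
  5 → cabin 1  [load 19/32]
  22 → cabin 3 (new)  [load 22/32]
  4 → cabin 1  [load 23/32]
  5 → cabin 1  [load 28/32]
  6 → cabin 2  [load 31/32]
  24 → cabin 4 (new)  [load 24/32]
  4 → cabin 1  [load 32/32]
4 cabins opened.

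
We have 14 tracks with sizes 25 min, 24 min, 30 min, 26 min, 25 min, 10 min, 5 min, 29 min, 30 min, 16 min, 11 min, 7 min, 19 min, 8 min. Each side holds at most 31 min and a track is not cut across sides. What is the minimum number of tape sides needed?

10

Total = 30 + 30 + 29 + 26 + 25 + 25 + 24 + 19 + 16 + 11 + 10 + 8 + 7 + 5 = 265 min.
Lower bound: ⌈265/31⌉ = 9 tape sides.
A packing using 10 tape sides:
  side 1: 30 = 30
  side 2: 30 = 30
  side 3: 29 = 29
  side 4: 26 + 5 = 31
  side 5: 25 = 25
  side 6: 25 = 25
  side 7: 24 + 7 = 31
  side 8: 19 + 11 = 30
  side 9: 16 + 10 = 26
  side 10: 8 = 8
No arrangement into 9 tape sides stays within capacity, so 10 is optimal.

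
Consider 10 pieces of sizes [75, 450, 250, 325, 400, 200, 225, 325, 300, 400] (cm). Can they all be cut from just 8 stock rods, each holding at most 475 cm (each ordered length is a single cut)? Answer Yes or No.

Yes

A valid assignment using 8 stock rods:
  stock rod 1: 450 = 450
  stock rod 2: 400 + 75 = 475
  stock rod 3: 400 = 400
  stock rod 4: 325 = 325
  stock rod 5: 325 = 325
  stock rod 6: 300 = 300
  stock rod 7: 250 + 225 = 475
  stock rod 8: 200 = 200
Every load is within 475 cm, so 8 stock rods suffice.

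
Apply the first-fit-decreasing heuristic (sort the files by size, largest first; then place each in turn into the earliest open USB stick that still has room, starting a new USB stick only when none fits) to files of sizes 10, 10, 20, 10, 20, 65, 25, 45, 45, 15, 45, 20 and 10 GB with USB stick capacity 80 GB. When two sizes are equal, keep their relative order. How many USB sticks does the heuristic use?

5

Sorted descending: 65, 45, 45, 45, 25, 20, 20, 20, 15, 10, 10, 10, 10.
  65 → USB stick 1 (new)  [load 65/80]
  45 → USB stick 2 (new)  [load 45/80]
  45 → USB stick 3 (new)  [load 45/80]
  45 → USB stick 4 (new)  [load 45/80]
  25 → USB stick 2  [load 70/80]
  20 → USB stick 3  [load 65/80]
  20 → USB stick 4  [load 65/80]
  20 → USB stick 5 (new)  [load 20/80]
  15 → USB stick 1  [load 80/80]
  10 → USB stick 2  [load 80/80]
  10 → USB stick 3  [load 75/80]
  10 → USB stick 4  [load 75/80]
  10 → USB stick 5  [load 30/80]
5 USB sticks opened.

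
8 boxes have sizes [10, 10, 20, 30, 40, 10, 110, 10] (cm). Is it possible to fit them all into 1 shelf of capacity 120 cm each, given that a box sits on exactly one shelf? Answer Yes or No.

Total = 240 cm; ⌈240/120⌉ = 2.
At least 2 shelves are required, but only 1 is allowed.

No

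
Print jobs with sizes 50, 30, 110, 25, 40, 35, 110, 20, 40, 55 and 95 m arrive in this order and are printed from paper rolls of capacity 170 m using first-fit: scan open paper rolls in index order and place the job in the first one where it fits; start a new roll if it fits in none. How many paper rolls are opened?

4

  50 → roll 1 (new)  [load 50/170]
  30 → roll 1  [load 80/170]
  110 → roll 2 (new)  [load 110/170]
  25 → roll 1  [load 105/170]
  40 → roll 1  [load 145/170]
  35 → roll 2  [load 145/170]
  110 → roll 3 (new)  [load 110/170]
  20 → roll 1  [load 165/170]
  40 → roll 3  [load 150/170]
  55 → roll 4 (new)  [load 55/170]
  95 → roll 4  [load 150/170]
4 paper rolls opened.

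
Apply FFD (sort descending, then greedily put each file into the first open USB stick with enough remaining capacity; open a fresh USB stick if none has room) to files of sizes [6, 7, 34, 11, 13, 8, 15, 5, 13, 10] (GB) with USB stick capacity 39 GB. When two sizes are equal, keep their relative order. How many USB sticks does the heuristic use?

Sorted descending: 34, 15, 13, 13, 11, 10, 8, 7, 6, 5.
  34 → USB stick 1 (new)  [load 34/39]
  15 → USB stick 2 (new)  [load 15/39]
  13 → USB stick 2  [load 28/39]
  13 → USB stick 3 (new)  [load 13/39]
  11 → USB stick 2  [load 39/39]
  10 → USB stick 3  [load 23/39]
  8 → USB stick 3  [load 31/39]
  7 → USB stick 3  [load 38/39]
  6 → USB stick 4 (new)  [load 6/39]
  5 → USB stick 1  [load 39/39]
4 USB sticks opened.

4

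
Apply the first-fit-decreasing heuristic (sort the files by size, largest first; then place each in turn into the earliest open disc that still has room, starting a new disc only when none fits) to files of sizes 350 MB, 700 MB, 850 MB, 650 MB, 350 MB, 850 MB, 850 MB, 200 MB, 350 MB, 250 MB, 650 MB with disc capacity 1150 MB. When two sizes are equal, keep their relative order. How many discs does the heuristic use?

Sorted descending: 850, 850, 850, 700, 650, 650, 350, 350, 350, 250, 200.
  850 → disc 1 (new)  [load 850/1150]
  850 → disc 2 (new)  [load 850/1150]
  850 → disc 3 (new)  [load 850/1150]
  700 → disc 4 (new)  [load 700/1150]
  650 → disc 5 (new)  [load 650/1150]
  650 → disc 6 (new)  [load 650/1150]
  350 → disc 4  [load 1050/1150]
  350 → disc 5  [load 1000/1150]
  350 → disc 6  [load 1000/1150]
  250 → disc 1  [load 1100/1150]
  200 → disc 2  [load 1050/1150]
6 discs opened.

6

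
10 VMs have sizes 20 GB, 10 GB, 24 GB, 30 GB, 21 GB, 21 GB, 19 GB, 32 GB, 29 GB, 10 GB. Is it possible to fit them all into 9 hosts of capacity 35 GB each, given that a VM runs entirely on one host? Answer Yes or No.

Yes

A valid assignment using 8 hosts:
  host 1: 32 = 32
  host 2: 30 = 30
  host 3: 29 = 29
  host 4: 24 + 10 = 34
  host 5: 21 + 10 = 31
  host 6: 21 = 21
  host 7: 20 = 20
  host 8: 19 = 19
That uses only 8 ≤ 9, so 9 hosts are enough.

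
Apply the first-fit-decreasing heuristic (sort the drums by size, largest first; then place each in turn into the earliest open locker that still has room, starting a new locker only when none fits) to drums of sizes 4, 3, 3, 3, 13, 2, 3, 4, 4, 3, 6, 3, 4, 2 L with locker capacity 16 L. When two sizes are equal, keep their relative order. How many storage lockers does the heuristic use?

4

Sorted descending: 13, 6, 4, 4, 4, 4, 3, 3, 3, 3, 3, 3, 2, 2.
  13 → locker 1 (new)  [load 13/16]
  6 → locker 2 (new)  [load 6/16]
  4 → locker 2  [load 10/16]
  4 → locker 2  [load 14/16]
  4 → locker 3 (new)  [load 4/16]
  4 → locker 3  [load 8/16]
  3 → locker 1  [load 16/16]
  3 → locker 3  [load 11/16]
  3 → locker 3  [load 14/16]
  3 → locker 4 (new)  [load 3/16]
  3 → locker 4  [load 6/16]
  3 → locker 4  [load 9/16]
  2 → locker 2  [load 16/16]
  2 → locker 3  [load 16/16]
4 storage lockers opened.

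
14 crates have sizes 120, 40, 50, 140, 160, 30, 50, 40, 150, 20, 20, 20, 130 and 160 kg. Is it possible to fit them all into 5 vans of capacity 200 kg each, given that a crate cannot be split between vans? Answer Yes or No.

No

Total = 1130 kg; ⌈1130/200⌉ = 6.
At least 6 vans are required, but only 5 are allowed.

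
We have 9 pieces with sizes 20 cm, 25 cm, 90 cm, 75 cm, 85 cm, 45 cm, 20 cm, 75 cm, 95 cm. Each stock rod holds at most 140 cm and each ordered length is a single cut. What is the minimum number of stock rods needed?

5

Total = 95 + 90 + 85 + 75 + 75 + 45 + 25 + 20 + 20 = 530 cm.
Lower bound: ⌈530/140⌉ = 4 stock rods.
Also, 5 pieces each exceed 70 cm, and no two of those can share a stock rod, so at least 5 stock rods are needed.
A packing using 5 stock rods:
  stock rod 1: 95 + 45 = 140
  stock rod 2: 90 + 25 + 20 = 135
  stock rod 3: 85 + 20 = 105
  stock rod 4: 75 = 75
  stock rod 5: 75 = 75
This matches the lower bound, so 5 is optimal.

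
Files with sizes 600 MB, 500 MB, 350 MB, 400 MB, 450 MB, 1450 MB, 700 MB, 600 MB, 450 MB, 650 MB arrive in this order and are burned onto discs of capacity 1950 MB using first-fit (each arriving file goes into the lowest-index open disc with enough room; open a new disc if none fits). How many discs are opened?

4

  600 → disc 1 (new)  [load 600/1950]
  500 → disc 1  [load 1100/1950]
  350 → disc 1  [load 1450/1950]
  400 → disc 1  [load 1850/1950]
  450 → disc 2 (new)  [load 450/1950]
  1450 → disc 2  [load 1900/1950]
  700 → disc 3 (new)  [load 700/1950]
  600 → disc 3  [load 1300/1950]
  450 → disc 3  [load 1750/1950]
  650 → disc 4 (new)  [load 650/1950]
4 discs opened.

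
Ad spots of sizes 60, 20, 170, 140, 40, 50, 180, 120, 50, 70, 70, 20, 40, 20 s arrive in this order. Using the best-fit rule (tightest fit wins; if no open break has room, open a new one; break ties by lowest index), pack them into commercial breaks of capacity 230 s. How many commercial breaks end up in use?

  60 → break 1 (new)  [load 60/230]
  20 → break 1  [load 80/230]
  170 → break 2 (new)  [load 170/230]
  140 → break 1  [load 220/230]
  40 → break 2  [load 210/230]
  50 → break 3 (new)  [load 50/230]
  180 → break 3  [load 230/230]
  120 → break 4 (new)  [load 120/230]
  50 → break 4  [load 170/230]
  70 → break 5 (new)  [load 70/230]
  70 → break 5  [load 140/230]
  20 → break 2  [load 230/230]
  40 → break 4  [load 210/230]
  20 → break 4  [load 230/230]
5 commercial breaks opened.

5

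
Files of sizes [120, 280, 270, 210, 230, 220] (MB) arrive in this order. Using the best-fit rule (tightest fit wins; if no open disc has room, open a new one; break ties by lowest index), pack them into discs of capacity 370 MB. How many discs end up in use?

5

  120 → disc 1 (new)  [load 120/370]
  280 → disc 2 (new)  [load 280/370]
  270 → disc 3 (new)  [load 270/370]
  210 → disc 1  [load 330/370]
  230 → disc 4 (new)  [load 230/370]
  220 → disc 5 (new)  [load 220/370]
5 discs opened.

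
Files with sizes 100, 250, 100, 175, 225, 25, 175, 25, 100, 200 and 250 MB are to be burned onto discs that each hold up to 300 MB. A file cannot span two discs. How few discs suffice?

Total = 250 + 250 + 225 + 200 + 175 + 175 + 100 + 100 + 100 + 25 + 25 = 1625 MB.
Lower bound: ⌈1625/300⌉ = 6 discs.
A packing using 6 discs:
  disc 1: 250 + 25 + 25 = 300
  disc 2: 250 = 250
  disc 3: 225 = 225
  disc 4: 200 + 100 = 300
  disc 5: 175 + 100 = 275
  disc 6: 175 + 100 = 275
This matches the lower bound, so 6 is optimal.

6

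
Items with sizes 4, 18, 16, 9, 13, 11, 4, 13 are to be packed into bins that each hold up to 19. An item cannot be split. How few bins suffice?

Total = 18 + 16 + 13 + 13 + 11 + 9 + 4 + 4 = 88.
Lower bound: ⌈88/19⌉ = 5 bins.
A packing using 6 bins:
  bin 1: 18 = 18
  bin 2: 16 = 16
  bin 3: 13 + 4 = 17
  bin 4: 13 + 4 = 17
  bin 5: 11 = 11
  bin 6: 9 = 9
No arrangement into 5 bins stays within capacity, so 6 is optimal.

6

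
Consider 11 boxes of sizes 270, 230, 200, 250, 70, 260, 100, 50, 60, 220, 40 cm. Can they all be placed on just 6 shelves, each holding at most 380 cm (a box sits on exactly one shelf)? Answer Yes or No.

A valid assignment using 6 shelves:
  shelf 1: 270 + 100 = 370
  shelf 2: 260 + 70 + 50 = 380
  shelf 3: 250 + 60 + 40 = 350
  shelf 4: 230 = 230
  shelf 5: 220 = 220
  shelf 6: 200 = 200
Every load is within 380 cm, so 6 shelves suffice.

Yes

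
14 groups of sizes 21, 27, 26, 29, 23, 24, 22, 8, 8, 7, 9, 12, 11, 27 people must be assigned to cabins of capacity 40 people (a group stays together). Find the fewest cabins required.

Total = 29 + 27 + 27 + 26 + 24 + 23 + 22 + 21 + 12 + 11 + 9 + 8 + 8 + 7 = 254 people.
Lower bound: ⌈254/40⌉ = 7 cabins.
Also, 8 groups each exceed 20 people, and no two of those can share a cabin, so at least 8 cabins are needed.
A packing using 8 cabins:
  cabin 1: 29 + 11 = 40
  cabin 2: 27 + 12 = 39
  cabin 3: 27 + 9 = 36
  cabin 4: 26 + 8 = 34
  cabin 5: 24 + 8 + 7 = 39
  cabin 6: 23 = 23
  cabin 7: 22 = 22
  cabin 8: 21 = 21
This matches the lower bound, so 8 is optimal.

8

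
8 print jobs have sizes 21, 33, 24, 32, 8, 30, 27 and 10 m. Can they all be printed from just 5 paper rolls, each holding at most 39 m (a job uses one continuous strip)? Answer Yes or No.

Total = 185 m; ⌈185/39⌉ = 5.
6 print jobs each exceed half the capacity and cannot share a roll, forcing at least 6 paper rolls.
At least 6 paper rolls are required, but only 5 are allowed.

No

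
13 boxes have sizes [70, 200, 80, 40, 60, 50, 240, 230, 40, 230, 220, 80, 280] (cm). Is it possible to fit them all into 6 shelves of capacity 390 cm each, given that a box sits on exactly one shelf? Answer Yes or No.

A valid assignment using 6 shelves:
  shelf 1: 280 + 80 = 360
  shelf 2: 240 + 80 + 70 = 390
  shelf 3: 230 + 60 + 50 + 40 = 380
  shelf 4: 230 + 40 = 270
  shelf 5: 220 = 220
  shelf 6: 200 = 200
Every load is within 390 cm, so 6 shelves suffice.

Yes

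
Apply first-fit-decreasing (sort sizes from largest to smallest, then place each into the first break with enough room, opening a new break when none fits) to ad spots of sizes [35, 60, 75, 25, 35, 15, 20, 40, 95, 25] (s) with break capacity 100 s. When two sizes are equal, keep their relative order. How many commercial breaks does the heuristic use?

Sorted descending: 95, 75, 60, 40, 35, 35, 25, 25, 20, 15.
  95 → break 1 (new)  [load 95/100]
  75 → break 2 (new)  [load 75/100]
  60 → break 3 (new)  [load 60/100]
  40 → break 3  [load 100/100]
  35 → break 4 (new)  [load 35/100]
  35 → break 4  [load 70/100]
  25 → break 2  [load 100/100]
  25 → break 4  [load 95/100]
  20 → break 5 (new)  [load 20/100]
  15 → break 5  [load 35/100]
5 commercial breaks opened.

5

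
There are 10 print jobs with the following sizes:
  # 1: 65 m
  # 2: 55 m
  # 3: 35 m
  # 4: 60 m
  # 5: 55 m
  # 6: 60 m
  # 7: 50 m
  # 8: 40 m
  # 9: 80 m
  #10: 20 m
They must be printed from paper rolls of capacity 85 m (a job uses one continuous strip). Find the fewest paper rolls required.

8

Total = 80 + 65 + 60 + 60 + 55 + 55 + 50 + 40 + 35 + 20 = 520 m.
Lower bound: ⌈520/85⌉ = 7 paper rolls.
A packing using 8 paper rolls:
  roll 1: 80 = 80
  roll 2: 65 + 20 = 85
  roll 3: 60 = 60
  roll 4: 60 = 60
  roll 5: 55 = 55
  roll 6: 55 = 55
  roll 7: 50 + 35 = 85
  roll 8: 40 = 40
No arrangement into 7 paper rolls stays within capacity, so 8 is optimal.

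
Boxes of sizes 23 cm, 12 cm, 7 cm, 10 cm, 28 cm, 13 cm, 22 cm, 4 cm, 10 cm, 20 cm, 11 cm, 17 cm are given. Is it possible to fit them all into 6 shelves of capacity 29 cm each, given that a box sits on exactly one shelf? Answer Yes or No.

Total = 177 cm; ⌈177/29⌉ = 7.
At least 7 shelves are required, but only 6 are allowed.

No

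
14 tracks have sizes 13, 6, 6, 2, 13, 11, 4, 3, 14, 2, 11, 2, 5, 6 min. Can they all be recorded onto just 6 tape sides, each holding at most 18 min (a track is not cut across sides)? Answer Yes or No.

Yes

A valid assignment using 6 tape sides:
  side 1: 14 + 4 = 18
  side 2: 13 + 5 = 18
  side 3: 13 + 3 + 2 = 18
  side 4: 11 + 6 = 17
  side 5: 11 + 6 = 17
  side 6: 6 + 2 + 2 = 10
Every load is within 18 min, so 6 tape sides suffice.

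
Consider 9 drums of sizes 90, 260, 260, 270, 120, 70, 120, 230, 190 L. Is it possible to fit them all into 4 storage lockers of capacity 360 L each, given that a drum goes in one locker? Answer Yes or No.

No

Total = 1610 L; ⌈1610/360⌉ = 5.
At least 5 storage lockers are required, but only 4 are allowed.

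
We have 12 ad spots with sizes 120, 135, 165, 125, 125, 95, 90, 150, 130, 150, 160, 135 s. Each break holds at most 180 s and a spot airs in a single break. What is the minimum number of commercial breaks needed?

12

Total = 165 + 160 + 150 + 150 + 135 + 135 + 130 + 125 + 125 + 120 + 95 + 90 = 1580 s.
Lower bound: ⌈1580/180⌉ = 9 commercial breaks.
Also, 11 ad spots each exceed 90 s, and no two of those can share a break, so at least 11 commercial breaks are needed.
A packing using 12 commercial breaks:
  break 1: 165 = 165
  break 2: 160 = 160
  break 3: 150 = 150
  break 4: 150 = 150
  break 5: 135 = 135
  break 6: 135 = 135
  break 7: 130 = 130
  break 8: 125 = 125
  break 9: 125 = 125
  break 10: 120 = 120
  break 11: 95 = 95
  break 12: 90 = 90
No arrangement into 11 commercial breaks stays within capacity, so 12 is optimal.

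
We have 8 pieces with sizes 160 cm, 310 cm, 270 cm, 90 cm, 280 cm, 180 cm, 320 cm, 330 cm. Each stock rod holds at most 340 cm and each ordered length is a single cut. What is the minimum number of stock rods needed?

7

Total = 330 + 320 + 310 + 280 + 270 + 180 + 160 + 90 = 1940 cm.
Lower bound: ⌈1940/340⌉ = 6 stock rods.
A packing using 7 stock rods:
  stock rod 1: 330 = 330
  stock rod 2: 320 = 320
  stock rod 3: 310 = 310
  stock rod 4: 280 = 280
  stock rod 5: 270 = 270
  stock rod 6: 180 + 160 = 340
  stock rod 7: 90 = 90
No arrangement into 6 stock rods stays within capacity, so 7 is optimal.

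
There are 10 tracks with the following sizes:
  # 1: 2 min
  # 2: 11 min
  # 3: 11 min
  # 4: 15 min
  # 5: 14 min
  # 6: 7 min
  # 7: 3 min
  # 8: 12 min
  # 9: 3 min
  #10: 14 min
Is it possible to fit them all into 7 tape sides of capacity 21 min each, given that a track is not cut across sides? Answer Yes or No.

Yes

A valid assignment using 6 tape sides:
  side 1: 15 + 3 + 3 = 21
  side 2: 14 + 7 = 21
  side 3: 14 + 2 = 16
  side 4: 12 = 12
  side 5: 11 = 11
  side 6: 11 = 11
That uses only 6 ≤ 7, so 7 tape sides are enough.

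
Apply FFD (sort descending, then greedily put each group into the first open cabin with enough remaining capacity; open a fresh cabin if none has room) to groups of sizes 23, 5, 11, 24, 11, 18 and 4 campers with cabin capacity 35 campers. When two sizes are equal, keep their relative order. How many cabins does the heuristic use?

3

Sorted descending: 24, 23, 18, 11, 11, 5, 4.
  24 → cabin 1 (new)  [load 24/35]
  23 → cabin 2 (new)  [load 23/35]
  18 → cabin 3 (new)  [load 18/35]
  11 → cabin 1  [load 35/35]
  11 → cabin 2  [load 34/35]
  5 → cabin 3  [load 23/35]
  4 → cabin 3  [load 27/35]
3 cabins opened.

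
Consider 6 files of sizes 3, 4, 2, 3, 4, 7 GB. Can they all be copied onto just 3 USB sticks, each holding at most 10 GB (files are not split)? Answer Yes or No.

A valid assignment using 3 USB sticks:
  USB stick 1: 7 + 3 = 10
  USB stick 2: 4 + 4 + 2 = 10
  USB stick 3: 3 = 3
Every load is within 10 GB, so 3 USB sticks suffice.

Yes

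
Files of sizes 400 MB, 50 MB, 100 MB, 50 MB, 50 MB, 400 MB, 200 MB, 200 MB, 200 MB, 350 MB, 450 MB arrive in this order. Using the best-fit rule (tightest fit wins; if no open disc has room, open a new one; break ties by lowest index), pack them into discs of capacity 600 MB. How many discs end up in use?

  400 → disc 1 (new)  [load 400/600]
  50 → disc 1  [load 450/600]
  100 → disc 1  [load 550/600]
  50 → disc 1  [load 600/600]
  50 → disc 2 (new)  [load 50/600]
  400 → disc 2  [load 450/600]
  200 → disc 3 (new)  [load 200/600]
  200 → disc 3  [load 400/600]
  200 → disc 3  [load 600/600]
  350 → disc 4 (new)  [load 350/600]
  450 → disc 5 (new)  [load 450/600]
5 discs opened.

5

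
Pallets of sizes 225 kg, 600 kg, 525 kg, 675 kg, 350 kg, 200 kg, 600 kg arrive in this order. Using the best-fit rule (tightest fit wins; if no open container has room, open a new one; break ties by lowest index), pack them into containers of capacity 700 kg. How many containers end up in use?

  225 → container 1 (new)  [load 225/700]
  600 → container 2 (new)  [load 600/700]
  525 → container 3 (new)  [load 525/700]
  675 → container 4 (new)  [load 675/700]
  350 → container 1  [load 575/700]
  200 → container 5 (new)  [load 200/700]
  600 → container 6 (new)  [load 600/700]
6 containers opened.

6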